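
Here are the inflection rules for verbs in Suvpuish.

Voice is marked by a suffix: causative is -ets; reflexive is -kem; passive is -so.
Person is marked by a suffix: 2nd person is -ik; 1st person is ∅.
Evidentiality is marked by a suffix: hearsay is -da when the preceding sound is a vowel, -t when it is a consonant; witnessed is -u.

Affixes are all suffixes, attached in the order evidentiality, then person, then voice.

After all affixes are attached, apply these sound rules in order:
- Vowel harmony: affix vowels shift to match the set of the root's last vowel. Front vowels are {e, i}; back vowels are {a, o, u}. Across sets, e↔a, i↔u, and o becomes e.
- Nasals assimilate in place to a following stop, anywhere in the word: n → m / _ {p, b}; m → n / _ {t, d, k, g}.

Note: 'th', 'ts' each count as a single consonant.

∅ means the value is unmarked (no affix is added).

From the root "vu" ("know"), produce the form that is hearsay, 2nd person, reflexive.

Attach evidentiality hearsay -da (after vowel 'u') → vuda.
Attach person 2nd person -ik → vudaik.
Attach voice reflexive -kem → vudaikkem.
Apply vowel harmony: vudaikkem → vudaukkam.
Nasal assimilation: no change.

vudaukkam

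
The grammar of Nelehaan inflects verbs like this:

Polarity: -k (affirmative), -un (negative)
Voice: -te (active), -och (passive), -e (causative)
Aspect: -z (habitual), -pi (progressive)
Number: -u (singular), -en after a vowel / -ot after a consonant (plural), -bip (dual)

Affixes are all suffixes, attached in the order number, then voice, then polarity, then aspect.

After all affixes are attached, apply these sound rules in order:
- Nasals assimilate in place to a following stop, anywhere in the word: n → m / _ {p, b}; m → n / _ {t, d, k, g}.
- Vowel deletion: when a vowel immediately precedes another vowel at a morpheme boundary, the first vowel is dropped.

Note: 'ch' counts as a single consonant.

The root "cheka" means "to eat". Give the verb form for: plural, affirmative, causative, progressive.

Attach number plural -en (after vowel 'a') → chekaen.
Attach voice causative -e → chekaene.
Attach polarity affirmative -k → chekaenek.
Attach aspect progressive -pi → chekaenekpi.
Nasal assimilation: no change.
Apply vowel deletion: chekaenekpi → chekenekpi.

chekenekpi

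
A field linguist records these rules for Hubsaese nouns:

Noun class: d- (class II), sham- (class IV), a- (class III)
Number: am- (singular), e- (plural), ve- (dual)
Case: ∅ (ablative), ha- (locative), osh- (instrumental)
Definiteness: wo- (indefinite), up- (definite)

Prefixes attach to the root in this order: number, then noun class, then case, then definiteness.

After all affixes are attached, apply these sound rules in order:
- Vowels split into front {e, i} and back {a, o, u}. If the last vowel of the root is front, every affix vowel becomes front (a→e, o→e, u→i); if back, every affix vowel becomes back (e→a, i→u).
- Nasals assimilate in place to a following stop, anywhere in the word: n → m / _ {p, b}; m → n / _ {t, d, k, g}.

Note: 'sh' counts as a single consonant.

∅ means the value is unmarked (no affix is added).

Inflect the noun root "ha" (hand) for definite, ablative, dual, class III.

upavaha

Attach number dual ve- → veha.
Attach noun class class III a- → aveha.
case = ablative: zero marking, form stays aveha.
Attach definiteness definite up- → upaveha.
Apply vowel harmony: upaveha → upavaha.
Nasal assimilation: no change.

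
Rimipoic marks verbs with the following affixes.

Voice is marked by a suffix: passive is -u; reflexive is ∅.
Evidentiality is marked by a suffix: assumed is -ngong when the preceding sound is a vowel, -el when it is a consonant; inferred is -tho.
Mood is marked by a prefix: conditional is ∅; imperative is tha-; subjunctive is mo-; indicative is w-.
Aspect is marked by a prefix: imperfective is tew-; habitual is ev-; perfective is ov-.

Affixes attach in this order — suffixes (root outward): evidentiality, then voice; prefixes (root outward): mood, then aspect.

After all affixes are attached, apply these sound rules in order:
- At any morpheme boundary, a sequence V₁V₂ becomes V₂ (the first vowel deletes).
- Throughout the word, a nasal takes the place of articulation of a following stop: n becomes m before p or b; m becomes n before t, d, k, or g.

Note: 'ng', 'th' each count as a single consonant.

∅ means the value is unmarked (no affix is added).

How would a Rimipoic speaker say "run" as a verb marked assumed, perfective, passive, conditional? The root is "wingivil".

Attach evidentiality assumed -el (after consonant 'l') → wingivilel.
mood = conditional: zero marking, form stays wingivilel.
Attach voice passive -u → wingivilelu.
Attach aspect perfective ov- → ovwingivilelu.
Vowel deletion: no change.
Nasal assimilation: no change.

ovwingivilelu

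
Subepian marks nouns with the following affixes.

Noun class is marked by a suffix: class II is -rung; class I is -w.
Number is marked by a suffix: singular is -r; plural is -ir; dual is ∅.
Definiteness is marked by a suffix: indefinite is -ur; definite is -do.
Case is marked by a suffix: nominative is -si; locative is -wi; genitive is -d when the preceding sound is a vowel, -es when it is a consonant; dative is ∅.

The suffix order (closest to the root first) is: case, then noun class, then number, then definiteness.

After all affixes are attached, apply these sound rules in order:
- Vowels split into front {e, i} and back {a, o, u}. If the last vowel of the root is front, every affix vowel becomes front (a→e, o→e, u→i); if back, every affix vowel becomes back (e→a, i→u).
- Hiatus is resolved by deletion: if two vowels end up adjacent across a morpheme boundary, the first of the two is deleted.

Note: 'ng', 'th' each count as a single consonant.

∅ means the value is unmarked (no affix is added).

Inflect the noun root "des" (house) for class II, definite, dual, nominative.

Attach case nominative -si → dessi.
Attach noun class class II -rung → dessirung.
number = dual: zero marking, form stays dessirung.
Attach definiteness definite -do → dessirungdo.
Apply vowel harmony: dessirungdo → dessiringde.
Vowel deletion: no change.

dessiringde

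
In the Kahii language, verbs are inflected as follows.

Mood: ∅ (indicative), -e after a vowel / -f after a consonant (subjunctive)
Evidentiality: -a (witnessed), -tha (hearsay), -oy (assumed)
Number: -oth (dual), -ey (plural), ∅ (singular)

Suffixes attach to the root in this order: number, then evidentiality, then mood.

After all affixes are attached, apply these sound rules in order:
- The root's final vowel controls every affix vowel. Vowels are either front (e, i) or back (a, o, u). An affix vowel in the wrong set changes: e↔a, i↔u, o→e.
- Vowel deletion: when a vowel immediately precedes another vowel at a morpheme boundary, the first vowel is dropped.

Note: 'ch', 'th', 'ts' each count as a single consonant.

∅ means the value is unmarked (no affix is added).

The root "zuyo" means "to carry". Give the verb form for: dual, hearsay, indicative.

zuyoththa

Attach number dual -oth → zuyooth.
Attach evidentiality hearsay -tha → zuyooththa.
mood = indicative: zero marking, form stays zuyooththa.
Vowel harmony: no change.
Apply vowel deletion: zuyooththa → zuyoththa.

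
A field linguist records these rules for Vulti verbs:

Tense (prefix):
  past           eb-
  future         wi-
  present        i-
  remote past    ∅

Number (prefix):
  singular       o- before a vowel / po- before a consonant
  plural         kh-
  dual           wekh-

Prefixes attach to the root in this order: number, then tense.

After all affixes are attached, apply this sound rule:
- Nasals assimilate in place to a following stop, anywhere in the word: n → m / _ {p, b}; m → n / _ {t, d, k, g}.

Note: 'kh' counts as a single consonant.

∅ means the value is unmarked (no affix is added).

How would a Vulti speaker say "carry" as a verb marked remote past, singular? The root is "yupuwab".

poyupuwab

Attach number singular po- (before consonant 'y') → poyupuwab.
tense = remote past: zero marking, form stays poyupuwab.
Nasal assimilation: no change.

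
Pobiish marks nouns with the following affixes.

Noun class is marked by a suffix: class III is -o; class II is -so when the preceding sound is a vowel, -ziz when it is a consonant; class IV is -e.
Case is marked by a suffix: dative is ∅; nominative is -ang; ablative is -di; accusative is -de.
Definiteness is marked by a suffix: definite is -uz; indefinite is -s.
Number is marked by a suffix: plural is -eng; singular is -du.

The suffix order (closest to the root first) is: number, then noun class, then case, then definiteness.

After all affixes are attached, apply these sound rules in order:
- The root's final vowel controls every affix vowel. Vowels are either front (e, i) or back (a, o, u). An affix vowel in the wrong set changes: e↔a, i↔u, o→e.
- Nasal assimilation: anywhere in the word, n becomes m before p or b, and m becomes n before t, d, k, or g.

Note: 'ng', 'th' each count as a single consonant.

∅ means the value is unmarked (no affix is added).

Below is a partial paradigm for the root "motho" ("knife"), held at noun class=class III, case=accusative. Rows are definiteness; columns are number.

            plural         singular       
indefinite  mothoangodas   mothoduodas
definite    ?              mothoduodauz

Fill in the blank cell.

Attach number plural -eng → mothoeng.
Attach noun class class III -o → mothoengo.
Attach case accusative -de → mothoengode.
Attach definiteness definite -uz → mothoengodeuz.
Apply vowel harmony: mothoengodeuz → mothoangodauz.
Nasal assimilation: no change.

mothoangodauz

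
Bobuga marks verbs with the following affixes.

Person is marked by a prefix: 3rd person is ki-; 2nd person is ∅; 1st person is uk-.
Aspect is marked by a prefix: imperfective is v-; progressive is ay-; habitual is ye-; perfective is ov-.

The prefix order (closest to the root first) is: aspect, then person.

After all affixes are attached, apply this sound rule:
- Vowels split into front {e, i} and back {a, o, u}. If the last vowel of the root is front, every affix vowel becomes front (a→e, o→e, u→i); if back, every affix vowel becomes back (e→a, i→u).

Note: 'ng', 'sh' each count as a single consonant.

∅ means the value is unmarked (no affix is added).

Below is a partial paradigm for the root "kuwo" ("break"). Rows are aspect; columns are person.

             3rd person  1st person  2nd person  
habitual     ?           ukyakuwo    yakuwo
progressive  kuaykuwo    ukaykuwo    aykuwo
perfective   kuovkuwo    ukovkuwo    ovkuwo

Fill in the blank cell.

Attach aspect habitual ye- → yekuwo.
Attach person 3rd person ki- → kiyekuwo.
Apply vowel harmony: kiyekuwo → kuyakuwo.

kuyakuwo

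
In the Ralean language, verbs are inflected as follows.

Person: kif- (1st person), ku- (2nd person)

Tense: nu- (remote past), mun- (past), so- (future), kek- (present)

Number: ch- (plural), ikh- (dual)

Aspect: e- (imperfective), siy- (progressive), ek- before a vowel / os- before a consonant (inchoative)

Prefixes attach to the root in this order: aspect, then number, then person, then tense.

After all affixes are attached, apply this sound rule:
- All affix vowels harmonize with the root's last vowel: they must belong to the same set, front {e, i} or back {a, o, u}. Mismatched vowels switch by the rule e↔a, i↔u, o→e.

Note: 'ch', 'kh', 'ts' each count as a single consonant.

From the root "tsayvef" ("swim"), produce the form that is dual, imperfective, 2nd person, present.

kekkiikhetsayvef

Attach aspect imperfective e- → etsayvef.
Attach number dual ikh- → ikhetsayvef.
Attach person 2nd person ku- → kuikhetsayvef.
Attach tense present kek- → kekkuikhetsayvef.
Apply vowel harmony: kekkuikhetsayvef → kekkiikhetsayvef.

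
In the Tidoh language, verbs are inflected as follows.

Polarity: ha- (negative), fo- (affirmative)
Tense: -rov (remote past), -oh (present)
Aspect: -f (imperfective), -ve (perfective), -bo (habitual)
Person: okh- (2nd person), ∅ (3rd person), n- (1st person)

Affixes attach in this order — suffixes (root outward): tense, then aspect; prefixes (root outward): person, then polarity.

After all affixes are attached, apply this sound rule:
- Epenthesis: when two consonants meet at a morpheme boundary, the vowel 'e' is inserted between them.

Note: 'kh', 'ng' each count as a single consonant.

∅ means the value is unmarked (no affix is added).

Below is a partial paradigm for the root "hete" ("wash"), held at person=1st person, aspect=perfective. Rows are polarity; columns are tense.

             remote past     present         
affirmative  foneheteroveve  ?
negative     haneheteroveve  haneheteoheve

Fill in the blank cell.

Attach person 1st person n- → nhete.
Attach tense present -oh → nheteoh.
Attach aspect perfective -ve → nheteohve.
Attach polarity affirmative fo- → fonheteohve.
Apply epenthesis: fonheteohve → foneheteoheve.

foneheteoheve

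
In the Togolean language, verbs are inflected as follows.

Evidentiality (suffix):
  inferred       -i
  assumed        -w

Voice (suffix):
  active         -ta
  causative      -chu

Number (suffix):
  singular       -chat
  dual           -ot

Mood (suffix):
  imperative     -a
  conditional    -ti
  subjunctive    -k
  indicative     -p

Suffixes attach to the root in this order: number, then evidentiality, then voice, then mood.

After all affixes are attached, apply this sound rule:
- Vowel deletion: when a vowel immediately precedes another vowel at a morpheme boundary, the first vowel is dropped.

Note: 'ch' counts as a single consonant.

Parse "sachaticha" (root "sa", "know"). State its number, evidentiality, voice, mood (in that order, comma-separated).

Segment: sa-chat-i-chu-a.
number: -chat → singular.
evidentiality: -i → inferred.
voice: -chu → causative.
mood: -a → imperative.

singular, inferred, causative, imperative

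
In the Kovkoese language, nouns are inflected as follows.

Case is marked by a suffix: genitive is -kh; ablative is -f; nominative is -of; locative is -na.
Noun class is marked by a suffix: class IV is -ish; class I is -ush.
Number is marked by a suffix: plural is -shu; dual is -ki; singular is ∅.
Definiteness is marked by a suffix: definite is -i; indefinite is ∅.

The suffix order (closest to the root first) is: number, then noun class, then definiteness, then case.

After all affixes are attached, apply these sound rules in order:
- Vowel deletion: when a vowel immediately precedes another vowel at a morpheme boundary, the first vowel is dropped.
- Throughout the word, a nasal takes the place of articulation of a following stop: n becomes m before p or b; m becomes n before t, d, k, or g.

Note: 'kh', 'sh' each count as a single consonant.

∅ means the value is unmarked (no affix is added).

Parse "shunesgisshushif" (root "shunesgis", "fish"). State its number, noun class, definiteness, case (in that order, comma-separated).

plural, class I, definite, ablative

Segment: shunesgis-shu-ush-i-f.
number: -shu → plural.
noun class: -ush → class I.
definiteness: -i → definite.
case: -f → ablative.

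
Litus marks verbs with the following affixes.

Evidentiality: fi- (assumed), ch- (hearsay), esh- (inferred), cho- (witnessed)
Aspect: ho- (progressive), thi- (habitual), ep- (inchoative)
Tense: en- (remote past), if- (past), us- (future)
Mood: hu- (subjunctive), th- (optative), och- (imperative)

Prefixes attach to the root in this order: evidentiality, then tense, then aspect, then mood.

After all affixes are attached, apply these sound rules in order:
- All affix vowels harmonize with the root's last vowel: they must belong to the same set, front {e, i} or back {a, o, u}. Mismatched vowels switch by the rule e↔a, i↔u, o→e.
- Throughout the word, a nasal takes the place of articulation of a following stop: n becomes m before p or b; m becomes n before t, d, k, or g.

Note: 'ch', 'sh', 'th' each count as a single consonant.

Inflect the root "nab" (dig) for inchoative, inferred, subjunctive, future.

Attach evidentiality inferred esh- → eshnab.
Attach tense future us- → useshnab.
Attach aspect inchoative ep- → epuseshnab.
Attach mood subjunctive hu- → huepuseshnab.
Apply vowel harmony: huepuseshnab → huapusashnab.
Nasal assimilation: no change.

huapusashnab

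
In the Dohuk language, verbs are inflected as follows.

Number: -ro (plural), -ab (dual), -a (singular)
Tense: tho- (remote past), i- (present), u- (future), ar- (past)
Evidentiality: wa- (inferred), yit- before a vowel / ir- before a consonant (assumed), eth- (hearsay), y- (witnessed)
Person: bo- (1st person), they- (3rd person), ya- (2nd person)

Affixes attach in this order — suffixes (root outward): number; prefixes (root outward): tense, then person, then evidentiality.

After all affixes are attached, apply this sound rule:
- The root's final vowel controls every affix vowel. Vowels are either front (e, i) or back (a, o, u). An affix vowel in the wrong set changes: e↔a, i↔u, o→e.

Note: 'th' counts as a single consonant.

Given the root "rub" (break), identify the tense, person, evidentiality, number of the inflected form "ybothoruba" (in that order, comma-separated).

remote past, 1st person, witnessed, singular

Segment: y-bo-tho-rub-a.
tense: tho- → remote past.
person: bo- → 1st person.
evidentiality: y- → witnessed.
number: -a → singular.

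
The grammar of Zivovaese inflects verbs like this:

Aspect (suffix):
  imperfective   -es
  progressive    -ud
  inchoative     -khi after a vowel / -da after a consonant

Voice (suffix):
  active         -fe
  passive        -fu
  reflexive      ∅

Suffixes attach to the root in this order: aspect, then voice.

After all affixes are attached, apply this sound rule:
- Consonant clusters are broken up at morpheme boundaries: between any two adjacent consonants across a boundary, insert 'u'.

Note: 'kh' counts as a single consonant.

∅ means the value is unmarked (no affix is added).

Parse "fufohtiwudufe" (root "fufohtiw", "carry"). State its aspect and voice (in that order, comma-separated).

progressive, active

Segment: fufohtiw-ud-fe.
aspect: -ud → progressive.
voice: -fe → active.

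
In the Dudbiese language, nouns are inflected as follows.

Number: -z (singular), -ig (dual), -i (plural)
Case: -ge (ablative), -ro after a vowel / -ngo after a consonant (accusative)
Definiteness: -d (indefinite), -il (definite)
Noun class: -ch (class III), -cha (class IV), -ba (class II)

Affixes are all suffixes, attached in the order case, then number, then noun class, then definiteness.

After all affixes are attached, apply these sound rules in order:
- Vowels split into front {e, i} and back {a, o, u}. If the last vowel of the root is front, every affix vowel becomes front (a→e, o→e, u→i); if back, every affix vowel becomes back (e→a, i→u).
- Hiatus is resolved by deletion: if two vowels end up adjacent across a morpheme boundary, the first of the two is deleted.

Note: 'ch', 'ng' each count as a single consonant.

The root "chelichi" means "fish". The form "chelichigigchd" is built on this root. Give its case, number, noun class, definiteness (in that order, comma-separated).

ablative, dual, class III, indefinite

Segment: chelichi-ge-ig-ch-d.
case: -ge → ablative.
number: -ig → dual.
noun class: -ch → class III.
definiteness: -d → indefinite.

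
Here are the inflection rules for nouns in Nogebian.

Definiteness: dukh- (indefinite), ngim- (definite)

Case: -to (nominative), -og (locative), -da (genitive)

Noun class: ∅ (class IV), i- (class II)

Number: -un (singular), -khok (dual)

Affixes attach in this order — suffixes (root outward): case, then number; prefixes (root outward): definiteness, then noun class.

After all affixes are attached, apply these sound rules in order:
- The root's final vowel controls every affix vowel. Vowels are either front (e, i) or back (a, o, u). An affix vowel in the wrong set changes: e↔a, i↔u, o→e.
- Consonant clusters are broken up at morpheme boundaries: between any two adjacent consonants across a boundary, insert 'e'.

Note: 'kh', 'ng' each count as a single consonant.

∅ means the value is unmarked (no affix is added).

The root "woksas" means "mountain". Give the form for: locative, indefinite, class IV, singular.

Attach case locative -og → woksasog.
Attach definiteness indefinite dukh- → dukhwoksasog.
Attach number singular -un → dukhwoksasogun.
noun class = class IV: zero marking, form stays dukhwoksasogun.
Vowel harmony: no change.
Apply epenthesis: dukhwoksasogun → dukhewoksasogun.

dukhewoksasogun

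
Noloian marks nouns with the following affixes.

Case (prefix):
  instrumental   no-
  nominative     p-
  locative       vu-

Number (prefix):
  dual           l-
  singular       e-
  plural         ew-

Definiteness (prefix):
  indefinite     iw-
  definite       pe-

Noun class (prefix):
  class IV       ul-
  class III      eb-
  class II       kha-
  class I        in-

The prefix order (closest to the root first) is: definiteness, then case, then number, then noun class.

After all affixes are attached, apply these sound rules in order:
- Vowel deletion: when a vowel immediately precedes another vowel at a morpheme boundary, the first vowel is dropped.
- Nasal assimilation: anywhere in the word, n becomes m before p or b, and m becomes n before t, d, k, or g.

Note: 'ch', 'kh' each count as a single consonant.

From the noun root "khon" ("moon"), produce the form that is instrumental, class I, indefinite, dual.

Attach definiteness indefinite iw- → iwkhon.
Attach case instrumental no- → noiwkhon.
Attach number dual l- → lnoiwkhon.
Attach noun class class I in- → inlnoiwkhon.
Apply vowel deletion: inlnoiwkhon → inlniwkhon.
Nasal assimilation: no change.

inlniwkhon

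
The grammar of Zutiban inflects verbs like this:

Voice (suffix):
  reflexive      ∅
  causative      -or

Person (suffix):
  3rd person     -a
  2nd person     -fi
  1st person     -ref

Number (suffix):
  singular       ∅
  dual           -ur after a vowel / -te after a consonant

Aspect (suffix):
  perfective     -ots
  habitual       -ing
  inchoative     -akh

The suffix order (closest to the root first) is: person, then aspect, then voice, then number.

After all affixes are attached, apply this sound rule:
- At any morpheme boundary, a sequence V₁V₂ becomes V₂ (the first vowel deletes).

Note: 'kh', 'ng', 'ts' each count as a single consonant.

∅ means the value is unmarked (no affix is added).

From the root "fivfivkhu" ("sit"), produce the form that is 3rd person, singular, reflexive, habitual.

Attach person 3rd person -a → fivfivkhua.
Attach aspect habitual -ing → fivfivkhuaing.
voice = reflexive: zero marking, form stays fivfivkhuaing.
number = singular: zero marking, form stays fivfivkhuaing.
Apply vowel deletion: fivfivkhuaing → fivfivkhing.

fivfivkhing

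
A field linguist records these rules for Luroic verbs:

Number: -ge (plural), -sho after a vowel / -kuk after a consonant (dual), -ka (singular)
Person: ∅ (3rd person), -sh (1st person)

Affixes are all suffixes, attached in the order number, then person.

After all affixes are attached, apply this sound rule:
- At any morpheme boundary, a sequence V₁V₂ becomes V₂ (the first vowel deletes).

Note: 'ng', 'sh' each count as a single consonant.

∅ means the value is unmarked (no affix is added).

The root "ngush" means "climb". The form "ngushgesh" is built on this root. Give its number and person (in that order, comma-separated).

plural, 1st person

Segment: ngush-ge-sh.
number: -ge → plural.
person: -sh → 1st person.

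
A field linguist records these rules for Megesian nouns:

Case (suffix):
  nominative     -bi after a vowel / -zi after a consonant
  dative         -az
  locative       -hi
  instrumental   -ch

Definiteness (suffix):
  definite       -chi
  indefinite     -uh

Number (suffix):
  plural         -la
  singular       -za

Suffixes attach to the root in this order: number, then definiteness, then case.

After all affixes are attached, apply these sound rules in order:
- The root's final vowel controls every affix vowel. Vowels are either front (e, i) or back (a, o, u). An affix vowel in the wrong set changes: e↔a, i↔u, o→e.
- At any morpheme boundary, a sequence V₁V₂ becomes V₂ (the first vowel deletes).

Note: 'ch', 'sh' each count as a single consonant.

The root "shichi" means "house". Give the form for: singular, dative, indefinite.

shichizihez

Attach number singular -za → shichiza.
Attach definiteness indefinite -uh → shichizauh.
Attach case dative -az → shichizauhaz.
Apply vowel harmony: shichizauhaz → shichizeihez.
Apply vowel deletion: shichizeihez → shichizihez.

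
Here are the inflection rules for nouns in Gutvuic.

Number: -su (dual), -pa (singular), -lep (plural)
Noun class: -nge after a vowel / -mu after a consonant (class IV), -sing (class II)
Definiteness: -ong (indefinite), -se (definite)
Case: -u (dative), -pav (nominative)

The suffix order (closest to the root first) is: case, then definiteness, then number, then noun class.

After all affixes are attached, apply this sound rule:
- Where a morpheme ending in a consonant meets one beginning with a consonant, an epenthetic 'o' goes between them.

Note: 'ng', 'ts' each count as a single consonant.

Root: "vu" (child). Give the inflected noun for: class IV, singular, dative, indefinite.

Attach case dative -u → vuu.
Attach definiteness indefinite -ong → vuuong.
Attach number singular -pa → vuuongpa.
Attach noun class class IV -nge (after vowel 'a') → vuuongpange.
Apply epenthesis: vuuongpange → vuuongopange.

vuuongopange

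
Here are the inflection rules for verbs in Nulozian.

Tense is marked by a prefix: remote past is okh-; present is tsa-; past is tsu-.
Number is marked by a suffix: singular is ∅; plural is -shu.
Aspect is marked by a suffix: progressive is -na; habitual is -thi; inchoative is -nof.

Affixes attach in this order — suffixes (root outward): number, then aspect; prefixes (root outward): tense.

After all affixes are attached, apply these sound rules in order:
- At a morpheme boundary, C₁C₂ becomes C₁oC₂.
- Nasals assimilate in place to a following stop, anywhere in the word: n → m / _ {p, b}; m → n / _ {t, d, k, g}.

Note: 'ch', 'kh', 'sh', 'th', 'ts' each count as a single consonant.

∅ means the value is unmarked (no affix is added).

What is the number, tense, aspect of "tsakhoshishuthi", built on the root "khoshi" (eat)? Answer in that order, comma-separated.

plural, present, habitual

Segment: tsa-khoshi-shu-thi.
number: -shu → plural.
tense: tsa- → present.
aspect: -thi → habitual.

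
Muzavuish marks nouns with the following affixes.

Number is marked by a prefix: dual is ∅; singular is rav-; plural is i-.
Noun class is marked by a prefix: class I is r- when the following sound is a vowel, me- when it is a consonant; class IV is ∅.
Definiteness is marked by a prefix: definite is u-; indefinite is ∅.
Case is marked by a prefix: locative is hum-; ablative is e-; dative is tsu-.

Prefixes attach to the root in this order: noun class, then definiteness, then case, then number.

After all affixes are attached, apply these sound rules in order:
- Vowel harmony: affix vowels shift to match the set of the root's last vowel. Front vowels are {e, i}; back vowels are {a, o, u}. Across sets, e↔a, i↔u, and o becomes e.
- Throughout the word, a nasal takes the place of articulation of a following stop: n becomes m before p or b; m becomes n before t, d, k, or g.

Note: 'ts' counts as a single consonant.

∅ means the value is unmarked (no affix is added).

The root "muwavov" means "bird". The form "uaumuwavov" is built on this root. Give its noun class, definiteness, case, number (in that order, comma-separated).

class IV, definite, ablative, plural

Segment: i-e-u-muwavov.
noun class: ∅ → class IV.
definiteness: u- → definite.
case: e- → ablative.
number: i- → plural.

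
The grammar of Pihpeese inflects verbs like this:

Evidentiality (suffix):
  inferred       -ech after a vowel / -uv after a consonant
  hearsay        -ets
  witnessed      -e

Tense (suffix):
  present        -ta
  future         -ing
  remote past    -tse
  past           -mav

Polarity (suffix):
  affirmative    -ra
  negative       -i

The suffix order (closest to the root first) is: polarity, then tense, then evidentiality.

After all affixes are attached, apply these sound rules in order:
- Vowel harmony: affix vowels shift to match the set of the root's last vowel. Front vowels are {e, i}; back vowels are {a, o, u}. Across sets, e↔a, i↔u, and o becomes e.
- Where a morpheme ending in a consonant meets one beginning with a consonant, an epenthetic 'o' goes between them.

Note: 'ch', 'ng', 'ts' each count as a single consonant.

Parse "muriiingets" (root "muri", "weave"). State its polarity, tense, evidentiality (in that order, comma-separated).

Segment: muri-i-ing-ets.
polarity: -i → negative.
tense: -ing → future.
evidentiality: -ets → hearsay.

negative, future, hearsay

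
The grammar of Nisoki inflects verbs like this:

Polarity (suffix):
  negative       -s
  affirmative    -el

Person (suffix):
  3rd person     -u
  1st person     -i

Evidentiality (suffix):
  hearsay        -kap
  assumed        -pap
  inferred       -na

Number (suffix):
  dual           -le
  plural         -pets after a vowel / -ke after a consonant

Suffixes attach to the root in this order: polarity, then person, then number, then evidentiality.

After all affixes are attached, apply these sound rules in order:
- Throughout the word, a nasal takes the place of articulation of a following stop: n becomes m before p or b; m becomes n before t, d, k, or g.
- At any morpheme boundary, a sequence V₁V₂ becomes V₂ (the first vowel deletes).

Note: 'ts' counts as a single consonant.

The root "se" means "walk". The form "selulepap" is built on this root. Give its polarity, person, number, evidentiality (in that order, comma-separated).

Segment: se-el-u-le-pap.
polarity: -el → affirmative.
person: -u → 3rd person.
number: -le → dual.
evidentiality: -pap → assumed.

affirmative, 3rd person, dual, assumed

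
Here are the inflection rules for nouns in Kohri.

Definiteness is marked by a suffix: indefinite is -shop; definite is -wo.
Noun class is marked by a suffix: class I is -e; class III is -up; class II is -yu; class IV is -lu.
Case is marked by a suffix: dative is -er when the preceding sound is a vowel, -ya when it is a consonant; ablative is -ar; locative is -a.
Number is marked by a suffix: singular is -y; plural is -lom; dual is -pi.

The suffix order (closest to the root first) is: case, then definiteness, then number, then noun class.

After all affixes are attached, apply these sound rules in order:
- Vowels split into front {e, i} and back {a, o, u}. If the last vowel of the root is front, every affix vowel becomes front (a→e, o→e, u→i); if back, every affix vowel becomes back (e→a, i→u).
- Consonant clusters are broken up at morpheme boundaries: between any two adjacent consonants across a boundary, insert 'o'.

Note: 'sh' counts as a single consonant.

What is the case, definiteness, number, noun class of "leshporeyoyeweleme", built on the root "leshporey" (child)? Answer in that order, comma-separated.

dative, definite, plural, class I

Segment: leshporey-ya-wo-lom-e.
case: -er/ya → dative.
definiteness: -wo → definite.
number: -lom → plural.
noun class: -e → class I.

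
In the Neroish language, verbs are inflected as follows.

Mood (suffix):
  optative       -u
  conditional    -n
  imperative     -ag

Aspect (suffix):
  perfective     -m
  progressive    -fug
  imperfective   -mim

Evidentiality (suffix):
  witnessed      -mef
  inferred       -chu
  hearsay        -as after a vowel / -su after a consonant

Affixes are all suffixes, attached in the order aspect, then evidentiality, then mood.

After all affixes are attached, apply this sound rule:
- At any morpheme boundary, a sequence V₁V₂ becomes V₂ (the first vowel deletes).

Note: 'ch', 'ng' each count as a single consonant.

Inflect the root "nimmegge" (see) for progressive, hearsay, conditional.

Attach aspect progressive -fug → nimmeggefug.
Attach evidentiality hearsay -su (after consonant 'g') → nimmeggefugsu.
Attach mood conditional -n → nimmeggefugsun.
Vowel deletion: no change.

nimmeggefugsun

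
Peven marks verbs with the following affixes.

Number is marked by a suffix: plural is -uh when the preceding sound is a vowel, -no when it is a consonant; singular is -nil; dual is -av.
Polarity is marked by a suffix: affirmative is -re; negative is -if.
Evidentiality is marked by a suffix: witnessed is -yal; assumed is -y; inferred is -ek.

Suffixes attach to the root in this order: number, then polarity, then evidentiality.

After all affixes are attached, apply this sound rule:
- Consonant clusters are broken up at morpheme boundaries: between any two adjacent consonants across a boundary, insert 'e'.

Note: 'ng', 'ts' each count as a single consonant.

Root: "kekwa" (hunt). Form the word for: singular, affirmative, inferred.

kekwanilereek

Attach number singular -nil → kekwanil.
Attach polarity affirmative -re → kekwanilre.
Attach evidentiality inferred -ek → kekwanilreek.
Apply epenthesis: kekwanilreek → kekwanilereek.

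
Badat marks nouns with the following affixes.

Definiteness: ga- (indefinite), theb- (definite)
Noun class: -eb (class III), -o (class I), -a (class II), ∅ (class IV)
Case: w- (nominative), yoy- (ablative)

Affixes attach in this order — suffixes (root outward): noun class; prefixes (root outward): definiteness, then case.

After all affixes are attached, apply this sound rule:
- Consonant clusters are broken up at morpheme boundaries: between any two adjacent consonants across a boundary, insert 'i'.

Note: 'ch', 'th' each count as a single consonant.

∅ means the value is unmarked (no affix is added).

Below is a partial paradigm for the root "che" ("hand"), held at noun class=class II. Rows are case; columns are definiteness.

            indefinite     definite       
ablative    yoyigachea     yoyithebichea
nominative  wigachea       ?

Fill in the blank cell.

withebichea

Attach noun class class II -a → chea.
Attach definiteness definite theb- → thebchea.
Attach case nominative w- → wthebchea.
Apply epenthesis: wthebchea → withebichea.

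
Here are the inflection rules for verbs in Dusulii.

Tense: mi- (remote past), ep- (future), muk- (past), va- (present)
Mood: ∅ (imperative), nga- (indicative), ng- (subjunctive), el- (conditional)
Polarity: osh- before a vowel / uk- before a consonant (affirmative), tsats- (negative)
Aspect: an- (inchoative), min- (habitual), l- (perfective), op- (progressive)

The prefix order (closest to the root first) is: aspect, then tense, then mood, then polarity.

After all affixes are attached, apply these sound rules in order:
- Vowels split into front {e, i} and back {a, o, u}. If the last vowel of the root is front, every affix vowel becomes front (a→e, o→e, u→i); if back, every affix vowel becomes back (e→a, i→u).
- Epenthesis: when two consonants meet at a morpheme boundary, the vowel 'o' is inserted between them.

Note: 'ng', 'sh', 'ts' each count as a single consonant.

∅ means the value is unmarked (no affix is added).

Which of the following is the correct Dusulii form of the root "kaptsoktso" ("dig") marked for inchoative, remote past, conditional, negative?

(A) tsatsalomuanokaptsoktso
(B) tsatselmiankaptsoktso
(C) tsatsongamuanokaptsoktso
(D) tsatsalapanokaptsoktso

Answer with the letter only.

Attach aspect inchoative an- → ankaptsoktso.
Attach tense remote past mi- → miankaptsoktso.
Attach mood conditional el- → elmiankaptsoktso.
Attach polarity negative tsats- → tsatselmiankaptsoktso.
Apply vowel harmony: tsatselmiankaptsoktso → tsatsalmuankaptsoktso.
Apply epenthesis: tsatsalmuankaptsoktso → tsatsalomuanokaptsoktso.
So the correct form is tsatsalomuanokaptsoktso, option (A).
(B) tsatselmiankaptsoktso is wrong: it fails to apply the sound rule(s).
(D) tsatsalapanokaptsoktso is wrong: it uses future instead of remote past for tense.
(C) tsatsongamuanokaptsoktso is wrong: it uses indicative instead of conditional for mood.

A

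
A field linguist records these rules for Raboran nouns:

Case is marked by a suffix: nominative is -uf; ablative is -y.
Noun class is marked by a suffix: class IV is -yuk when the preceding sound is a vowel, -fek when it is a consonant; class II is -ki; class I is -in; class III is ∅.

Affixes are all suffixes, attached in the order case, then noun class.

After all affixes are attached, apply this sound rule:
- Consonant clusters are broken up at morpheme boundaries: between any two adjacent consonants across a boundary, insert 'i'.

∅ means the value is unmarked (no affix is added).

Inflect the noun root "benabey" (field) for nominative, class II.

Attach case nominative -uf → benabeyuf.
Attach noun class class II -ki → benabeyufki.
Apply epenthesis: benabeyufki → benabeyufiki.

benabeyufiki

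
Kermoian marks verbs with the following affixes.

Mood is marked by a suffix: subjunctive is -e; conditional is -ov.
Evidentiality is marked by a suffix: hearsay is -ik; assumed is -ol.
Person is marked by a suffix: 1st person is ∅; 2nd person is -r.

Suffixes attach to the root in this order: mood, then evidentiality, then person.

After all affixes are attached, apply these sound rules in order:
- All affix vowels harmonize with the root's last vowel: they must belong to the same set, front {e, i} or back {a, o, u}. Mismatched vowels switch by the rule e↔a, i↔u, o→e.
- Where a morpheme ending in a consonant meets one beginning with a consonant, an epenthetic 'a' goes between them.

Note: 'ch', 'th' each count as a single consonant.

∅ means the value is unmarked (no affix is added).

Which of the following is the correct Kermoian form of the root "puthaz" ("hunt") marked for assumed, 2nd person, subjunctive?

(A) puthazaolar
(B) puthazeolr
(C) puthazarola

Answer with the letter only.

Attach mood subjunctive -e → puthaze.
Attach evidentiality assumed -ol → puthazeol.
Attach person 2nd person -r → puthazeolr.
Apply vowel harmony: puthazeolr → puthazaolr.
Apply epenthesis: puthazaolr → puthazaolar.
So the correct form is puthazaolar, option (A).
(C) puthazarola is wrong: it has the affixes in the wrong order.
(B) puthazeolr is wrong: it fails to apply the sound rule(s).

A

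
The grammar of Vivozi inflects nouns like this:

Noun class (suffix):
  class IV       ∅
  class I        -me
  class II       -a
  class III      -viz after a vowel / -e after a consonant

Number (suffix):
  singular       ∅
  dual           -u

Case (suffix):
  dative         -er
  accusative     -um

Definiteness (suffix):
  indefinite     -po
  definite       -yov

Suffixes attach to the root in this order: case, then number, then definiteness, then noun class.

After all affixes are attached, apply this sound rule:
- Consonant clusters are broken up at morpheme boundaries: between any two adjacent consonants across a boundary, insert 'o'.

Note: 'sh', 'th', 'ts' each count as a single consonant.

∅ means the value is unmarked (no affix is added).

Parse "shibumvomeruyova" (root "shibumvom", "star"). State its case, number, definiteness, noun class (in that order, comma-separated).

Segment: shibumvom-er-u-yov-a.
case: -er → dative.
number: -u → dual.
definiteness: -yov → definite.
noun class: -a → class II.

dative, dual, definite, class II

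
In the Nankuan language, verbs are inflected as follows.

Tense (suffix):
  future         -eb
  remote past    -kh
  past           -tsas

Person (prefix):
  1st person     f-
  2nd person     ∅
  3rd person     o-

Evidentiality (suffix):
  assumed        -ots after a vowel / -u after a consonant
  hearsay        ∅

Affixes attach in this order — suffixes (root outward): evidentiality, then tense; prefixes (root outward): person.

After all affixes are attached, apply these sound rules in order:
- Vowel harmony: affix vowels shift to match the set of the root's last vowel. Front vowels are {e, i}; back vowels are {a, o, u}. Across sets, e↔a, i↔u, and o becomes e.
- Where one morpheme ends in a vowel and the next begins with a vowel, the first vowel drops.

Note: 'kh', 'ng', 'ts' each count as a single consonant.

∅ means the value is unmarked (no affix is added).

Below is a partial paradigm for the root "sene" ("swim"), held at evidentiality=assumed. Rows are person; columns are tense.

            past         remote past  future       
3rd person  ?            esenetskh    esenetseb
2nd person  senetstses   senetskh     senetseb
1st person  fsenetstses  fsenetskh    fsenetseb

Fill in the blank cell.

esenetstses

Attach person 3rd person o- → osene.
Attach evidentiality assumed -ots (after vowel 'e') → oseneots.
Attach tense past -tsas → oseneotstsas.
Apply vowel harmony: oseneotstsas → eseneetstses.
Apply vowel deletion: eseneetstses → esenetstses.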